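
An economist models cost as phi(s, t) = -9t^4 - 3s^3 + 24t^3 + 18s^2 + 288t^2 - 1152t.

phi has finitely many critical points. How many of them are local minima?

1

phi separates as a function of s plus a function of t, so ∇phi=0 decouples.
∂phi/∂s = -9s(s - 4) = 0 at s ∈ {0, 4}; ∂phi/∂t = -36(t - 4)(t - 2)(t + 4) = 0 at t ∈ {-4, 2, 4}.
The Hessian is diagonal: diag(phi_ss, phi_tt). Second derivatives: phi_ss(0)=36, phi_ss(4)=-36; phi_tt(-4)=-1728, phi_tt(2)=432, phi_tt(4)=-576.
Local minima occur where both diagonal entries positive: (0, 2). Count: 1.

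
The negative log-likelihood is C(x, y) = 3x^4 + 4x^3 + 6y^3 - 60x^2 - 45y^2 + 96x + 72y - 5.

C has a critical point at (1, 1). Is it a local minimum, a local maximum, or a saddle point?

The mixed partial ∂²C/∂x∂y is 0, so the Hessian at any point is diag(C_xx, C_yy) = diag(12(3x^2 + 2x - 10), 18(2y - 5)).
At (1, 1): H = diag(-60, -54).
Both eigenvalues are negative, so H is negative definite: a local maximum.

local maximum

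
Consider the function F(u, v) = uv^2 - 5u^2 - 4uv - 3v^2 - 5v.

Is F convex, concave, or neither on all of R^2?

neither

The term uv^2 is cubic, so the Hessian is not constant.
∂²F/∂v² = 2u - 6, which takes both signs as u varies (negative for sufficiently negative u). A diagonal entry of the Hessian changing sign means the Hessian is neither positive- nor negative-semidefinite on all of R^2.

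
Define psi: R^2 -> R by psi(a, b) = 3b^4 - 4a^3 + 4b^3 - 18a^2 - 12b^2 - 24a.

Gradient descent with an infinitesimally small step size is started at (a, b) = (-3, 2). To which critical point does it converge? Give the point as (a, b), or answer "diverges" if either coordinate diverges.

psi is separable, so gradient descent decouples: a follows -∂psi/∂a, b follows -∂psi/∂b.
∂psi/∂a = -12(a + 1)(a + 2); at a=-3 this is -24, so a increases.
∂psi/∂b = 12b(b - 1)(b + 2); at b=2 this is 96, so b decreases.
a converges to its nearest critical value -2 (a local min of the a-part); b converges to 1. The iterate converges to (-2, 1).

(-2, 1)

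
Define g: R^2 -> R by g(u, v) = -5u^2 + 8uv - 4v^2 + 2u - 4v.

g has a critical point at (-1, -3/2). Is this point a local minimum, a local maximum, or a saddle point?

The Hessian of g is constant: H = [[-10, 8], [8, -8]].
det(H) = (-10)·(-8) − 8² = 16.
det(H) > 0 and tr(H) = -18 < 0, so H is negative definite and the point is a local maximum.

local maximum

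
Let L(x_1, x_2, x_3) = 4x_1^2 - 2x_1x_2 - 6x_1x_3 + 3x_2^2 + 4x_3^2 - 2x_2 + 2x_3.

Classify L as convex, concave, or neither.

L is quadratic, so its Hessian is the constant matrix H = [[8, -2, -6], [-2, 6, 0], [-6, 0, 8]].
Leading principal minors: 8, 44, 136.
All positive ⇒ H ≻ 0 ⇒ convex.

convex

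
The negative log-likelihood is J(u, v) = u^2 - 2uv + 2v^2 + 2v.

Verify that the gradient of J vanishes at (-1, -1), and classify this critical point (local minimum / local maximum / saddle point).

local minimum

∇J = (2u - 2v, -2u + 4v + 2); substituting (-1, -1) gives ∇J = (0, 0), so (-1, -1) is indeed a critical point.
The Hessian of J is constant: H = [[2, -2], [-2, 4]].
det(H) = 2·4 − (-2)² = 4.
det(H) > 0 and tr(H) = 6 > 0, so H is positive definite and the point is a local minimum.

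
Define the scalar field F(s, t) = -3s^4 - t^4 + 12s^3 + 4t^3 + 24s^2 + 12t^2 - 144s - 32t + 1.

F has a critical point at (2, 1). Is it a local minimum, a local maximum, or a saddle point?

The mixed partial ∂²F/∂s∂t is 0, so the Hessian at any point is diag(F_ss, F_tt) = diag(12(-3s^2 + 6s + 4), 12(-t^2 + 2t + 2)).
At (2, 1): H = diag(48, 36).
Both eigenvalues are positive, so H is positive definite: a local minimum.

local minimum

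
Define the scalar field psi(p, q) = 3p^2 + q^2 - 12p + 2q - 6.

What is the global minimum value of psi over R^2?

-19

psi(p,q) separates as A(p) + B(q) − 6, so its minimum is min A + min B − 6.
A'(p) = 6p - 12 vanishes at p ∈ {2}; B'(q) = 2q + 2 vanishes at q ∈ {-1}.
Local minima of A (where A''>0): A(2)=-12. Local minima of B: B(-1)=-1.
So the global minimum of psi is A(2) + B(-1) − 6 = -12 − 1 − 6 = -19, attained at (2, -1).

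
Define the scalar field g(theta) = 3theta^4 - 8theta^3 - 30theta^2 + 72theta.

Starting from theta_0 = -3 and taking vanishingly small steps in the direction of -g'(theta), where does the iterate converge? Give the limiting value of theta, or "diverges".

-2

g'(theta) = 12(theta - 3)(theta - 1)(theta + 2), so g'(-3) = -288.
Gradient descent moves in the -g' direction, i.e. theta is increasing.
The nearest critical point in that direction is theta = -2, where g'' = 180 > 0 (a local minimum). The iterate converges there.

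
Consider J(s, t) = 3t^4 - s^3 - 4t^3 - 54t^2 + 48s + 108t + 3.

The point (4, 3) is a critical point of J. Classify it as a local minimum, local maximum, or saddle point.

The mixed partial ∂²J/∂s∂t is 0, so the Hessian at any point is diag(J_ss, J_tt) = diag(-6s, 12(3t^2 - 2t - 9)).
At (4, 3): H = diag(-24, 144).
The eigenvalues have opposite signs, so H is indefinite: a saddle point.

saddle point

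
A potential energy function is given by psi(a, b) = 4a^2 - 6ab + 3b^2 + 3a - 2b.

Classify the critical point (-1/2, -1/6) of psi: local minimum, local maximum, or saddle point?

The Hessian of psi is constant: H = [[8, -6], [-6, 6]].
det(H) = 8·6 − (-6)² = 12.
det(H) > 0 and tr(H) = 14 > 0, so H is positive definite and the point is a local minimum.

local minimum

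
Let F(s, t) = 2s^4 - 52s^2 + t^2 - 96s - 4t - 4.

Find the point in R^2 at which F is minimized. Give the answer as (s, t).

F(s,t) separates as P(s) + Q(t) − 4, so its minimum is min P + min Q − 4.
P'(s) = 8(s - 4)(s + 1)(s + 3) vanishes at s ∈ {-3, -1, 4}; Q'(t) = 2(t - 2) vanishes at t ∈ {2}.
Local minima of P (where P''>0): P(-3)=-18, P(4)=-704. Local minima of Q: Q(2)=-4.
So the global minimum of F is P(4) + Q(2) − 4 = -704 − 4 − 4 = -712, attained at (4, 2).

(4, 2)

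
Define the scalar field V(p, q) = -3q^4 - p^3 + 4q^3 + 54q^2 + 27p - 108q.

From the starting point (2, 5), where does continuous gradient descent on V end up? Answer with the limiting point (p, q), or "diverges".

diverges

V is separable, so gradient descent decouples: p follows -∂V/∂p, q follows -∂V/∂q.
∂V/∂p = -3(p - 3)(p + 3); at p=2 this is 15, so p decreases.
∂V/∂q = -12(q - 3)(q - 1)(q + 3); at q=5 this is -768, so q increases.
The q-coordinate has no critical point in that direction and runs off to infinity.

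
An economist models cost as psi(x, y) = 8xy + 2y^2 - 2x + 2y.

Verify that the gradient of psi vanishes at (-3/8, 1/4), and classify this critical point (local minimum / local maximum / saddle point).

saddle point

∇psi = (8y - 2, 8x + 4y + 2); substituting (-3/8, 1/4) gives ∇psi = (0, 0), so (-3/8, 1/4) is indeed a critical point.
The Hessian of psi is constant: H = [[0, 8], [8, 4]].
det(H) = 0·4 − 8² = -64.
Since det(H) < 0, H is indefinite and the critical point is a saddle point.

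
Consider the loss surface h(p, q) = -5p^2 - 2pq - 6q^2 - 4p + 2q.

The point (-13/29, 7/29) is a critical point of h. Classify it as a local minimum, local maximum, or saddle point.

local maximum

The Hessian of h is constant: H = [[-10, -2], [-2, -12]].
det(H) = (-10)·(-12) − (-2)² = 116.
det(H) > 0 and tr(H) = -22 < 0, so H is negative definite and the point is a local maximum.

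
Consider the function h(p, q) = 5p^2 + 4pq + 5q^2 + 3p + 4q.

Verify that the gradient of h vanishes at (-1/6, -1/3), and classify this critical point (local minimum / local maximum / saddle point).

∇h = (10p + 4q + 3, 4p + 10q + 4); substituting (-1/6, -1/3) gives ∇h = (0, 0), so (-1/6, -1/3) is indeed a critical point.
The Hessian of h is constant: H = [[10, 4], [4, 10]].
det(H) = 10·10 − 4² = 84.
det(H) > 0 and tr(H) = 20 > 0, so H is positive definite and the point is a local minimum.

local minimum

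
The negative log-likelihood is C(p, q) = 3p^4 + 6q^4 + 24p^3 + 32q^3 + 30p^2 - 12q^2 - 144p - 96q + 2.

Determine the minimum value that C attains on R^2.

-405

C(p,q) separates as A(p) + B(q) + 2, so its minimum is min A + min B + 2.
A'(p) = 12(p - 1)(p + 3)(p + 4) vanishes at p ∈ {-4, -3, 1}; B'(q) = 24(q - 1)(q + 1)(q + 4) vanishes at q ∈ {-4, -1, 1}.
Local minima of A (where A''>0): A(-4)=288, A(1)=-87. Local minima of B: B(-4)=-320, B(1)=-70.
So the global minimum of C is A(1) + B(-4) + 2 = -87 − 320 + 2 = -405, attained at (1, -4).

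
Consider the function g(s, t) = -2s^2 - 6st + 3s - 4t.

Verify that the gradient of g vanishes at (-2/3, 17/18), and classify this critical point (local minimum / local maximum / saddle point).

saddle point

∇g = (-4s - 6t + 3, -6s - 4); substituting (-2/3, 17/18) gives ∇g = (0, 0), so (-2/3, 17/18) is indeed a critical point.
The Hessian of g is constant: H = [[-4, -6], [-6, 0]].
det(H) = (-4)·0 − (-6)² = -36.
Since det(H) < 0, H is indefinite and the critical point is a saddle point.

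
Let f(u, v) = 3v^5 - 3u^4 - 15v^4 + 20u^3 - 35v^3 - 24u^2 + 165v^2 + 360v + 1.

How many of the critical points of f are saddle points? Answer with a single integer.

f separates as a function of u plus a function of v, so ∇f=0 decouples.
∂f/∂u = -12u(u - 4)(u - 1) = 0 at u ∈ {0, 1, 4}; ∂f/∂v = 15(v - 4)(v - 3)(v + 1)(v + 2) = 0 at v ∈ {-2, -1, 3, 4}.
The Hessian is diagonal: diag(f_uu, f_vv). Second derivatives: f_uu(0)=-48, f_uu(1)=36, f_uu(4)=-144; f_vv(-2)=-450, f_vv(-1)=300, f_vv(3)=-300, f_vv(4)=450.
Saddle points occur where the two diagonal entries have opposite signs: (0, -1), (0, 4), (1, -2), (1, 3), (4, -1), (4, 4). Count: 6.

6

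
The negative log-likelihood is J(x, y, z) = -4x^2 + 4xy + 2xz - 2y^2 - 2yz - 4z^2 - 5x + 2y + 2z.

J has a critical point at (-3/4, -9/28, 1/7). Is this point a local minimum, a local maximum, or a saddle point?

The Hessian is constant: H = [[-8, 4, 2], [4, -4, -2], [2, -2, -8]].
Leading principal minors: Δ₁ = -8, Δ₂ = 16, Δ₃ = -112.
The minors alternate sign starting negative (−, +, −), so H is negative definite: a local maximum.

local maximum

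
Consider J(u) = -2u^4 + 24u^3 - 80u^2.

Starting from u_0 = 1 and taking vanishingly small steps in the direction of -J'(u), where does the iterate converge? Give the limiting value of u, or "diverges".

J'(u) = -8u(u - 5)(u - 4), so J'(1) = -96.
Gradient descent moves in the -J' direction, i.e. u is increasing.
The nearest critical point in that direction is u = 4, where J'' = 32 > 0 (a local minimum). The iterate converges there.

4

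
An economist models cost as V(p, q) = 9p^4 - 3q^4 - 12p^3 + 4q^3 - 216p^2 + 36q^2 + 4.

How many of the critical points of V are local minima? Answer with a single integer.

2

V separates as a function of p plus a function of q, so ∇V=0 decouples.
∂V/∂p = 36p(p - 4)(p + 3) = 0 at p ∈ {-3, 0, 4}; ∂V/∂q = -12q(q - 3)(q + 2) = 0 at q ∈ {-2, 0, 3}.
The Hessian is diagonal: diag(V_pp, V_qq). Second derivatives: V_pp(-3)=756, V_pp(0)=-432, V_pp(4)=1008; V_qq(-2)=-120, V_qq(0)=72, V_qq(3)=-180.
Local minima occur where both diagonal entries positive: (-3, 0), (4, 0). Count: 2.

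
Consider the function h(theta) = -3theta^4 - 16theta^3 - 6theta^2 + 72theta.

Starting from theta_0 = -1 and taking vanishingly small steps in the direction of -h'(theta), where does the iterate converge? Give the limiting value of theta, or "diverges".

-2

h'(theta) = -12(theta - 1)(theta + 2)(theta + 3), so h'(-1) = 48.
Gradient descent moves in the -h' direction, i.e. theta is decreasing.
The nearest critical point in that direction is theta = -2, where h'' = 36 > 0 (a local minimum). The iterate converges there.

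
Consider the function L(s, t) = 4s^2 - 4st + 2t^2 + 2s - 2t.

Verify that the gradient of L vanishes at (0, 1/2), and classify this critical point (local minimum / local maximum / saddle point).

local minimum

∇L = (8s - 4t + 2, -4s + 4t - 2); substituting (0, 1/2) gives ∇L = (0, 0), so (0, 1/2) is indeed a critical point.
The Hessian of L is constant: H = [[8, -4], [-4, 4]].
det(H) = 8·4 − (-4)² = 16.
det(H) > 0 and tr(H) = 12 > 0, so H is positive definite and the point is a local minimum.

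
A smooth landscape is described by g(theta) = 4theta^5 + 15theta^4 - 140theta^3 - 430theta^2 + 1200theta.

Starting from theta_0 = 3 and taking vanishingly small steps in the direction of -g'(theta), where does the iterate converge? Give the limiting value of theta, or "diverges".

g'(theta) = 20(theta - 4)(theta - 1)(theta + 3)(theta + 5), so g'(3) = -1920.
Gradient descent moves in the -g' direction, i.e. theta is increasing.
The nearest critical point in that direction is theta = 4, where g'' = 3780 > 0 (a local minimum). The iterate converges there.

4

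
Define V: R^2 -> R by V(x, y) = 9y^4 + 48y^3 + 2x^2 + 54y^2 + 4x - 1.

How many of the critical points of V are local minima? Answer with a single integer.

V separates as a function of x plus a function of y, so ∇V=0 decouples.
∂V/∂x = 4(x + 1) = 0 at x ∈ {-1}; ∂V/∂y = 36y(y + 1)(y + 3) = 0 at y ∈ {-3, -1, 0}.
The Hessian is diagonal: diag(V_xx, V_yy). Second derivatives: V_xx(-1)=4; V_yy(-3)=216, V_yy(-1)=-72, V_yy(0)=108.
Local minima occur where both diagonal entries positive: (-1, -3), (-1, 0). Count: 2.

2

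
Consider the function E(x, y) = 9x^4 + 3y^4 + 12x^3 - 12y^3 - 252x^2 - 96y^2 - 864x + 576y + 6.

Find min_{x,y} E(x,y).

E(x,y) separates as P(x) + Q(y) + 6, so its minimum is min P + min Q + 6.
P'(x) = 36(x - 4)(x + 2)(x + 3) vanishes at x ∈ {-3, -2, 4}; Q'(y) = 12(y - 4)(y - 3)(y + 4) vanishes at y ∈ {-4, 3, 4}.
Local minima of P (where P''>0): P(-3)=729, P(4)=-4416. Local minima of Q: Q(-4)=-2304, Q(4)=768.
So the global minimum of E is P(4) + Q(-4) + 6 = -4416 − 2304 + 6 = -6714, attained at (4, -4).

-6714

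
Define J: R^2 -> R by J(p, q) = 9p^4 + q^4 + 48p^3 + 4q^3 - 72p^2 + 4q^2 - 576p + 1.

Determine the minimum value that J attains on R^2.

J(p,q) separates as A(p) + B(q) + 1, so its minimum is min A + min B + 1.
A'(p) = 36(p - 2)(p + 2)(p + 4) vanishes at p ∈ {-4, -2, 2}; B'(q) = 4q(q + 1)(q + 2) vanishes at q ∈ {-2, -1, 0}.
Local minima of A (where A''>0): A(-4)=384, A(2)=-912. Local minima of B: B(-2)=0, B(0)=0.
So the global minimum of J is A(2) + B(-2) + 1 = -912 + 0 + 1 = -911, attained at (2, -2).

-911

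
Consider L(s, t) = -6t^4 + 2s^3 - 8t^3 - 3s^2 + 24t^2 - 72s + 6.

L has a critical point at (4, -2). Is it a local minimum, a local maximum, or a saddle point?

The mixed partial ∂²L/∂s∂t is 0, so the Hessian at any point is diag(L_ss, L_tt) = diag(6(2s - 1), 24(-3t^2 - 2t + 2)).
At (4, -2): H = diag(42, -144).
The eigenvalues have opposite signs, so H is indefinite: a saddle point.

saddle point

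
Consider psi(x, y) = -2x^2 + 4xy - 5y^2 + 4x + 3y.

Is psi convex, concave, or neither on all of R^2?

psi is quadratic, so its Hessian is the constant matrix H = [[-4, 4], [4, -10]].
det(H) = 24, tr(H) = -14.
det(H) > 0 and tr(H) < 0, so H is negative definite everywhere: concave.

concave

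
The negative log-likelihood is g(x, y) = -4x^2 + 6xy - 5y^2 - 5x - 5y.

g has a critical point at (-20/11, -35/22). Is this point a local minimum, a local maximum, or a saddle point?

The Hessian of g is constant: H = [[-8, 6], [6, -10]].
det(H) = (-8)·(-10) − 6² = 44.
det(H) > 0 and tr(H) = -18 < 0, so H is negative definite and the point is a local maximum.

local maximum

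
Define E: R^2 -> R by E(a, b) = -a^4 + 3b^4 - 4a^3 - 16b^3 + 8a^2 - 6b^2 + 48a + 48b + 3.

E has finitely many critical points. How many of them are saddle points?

E separates as a function of a plus a function of b, so ∇E=0 decouples.
∂E/∂a = -4(a - 2)(a + 2)(a + 3) = 0 at a ∈ {-3, -2, 2}; ∂E/∂b = 12(b - 4)(b - 1)(b + 1) = 0 at b ∈ {-1, 1, 4}.
The Hessian is diagonal: diag(E_aa, E_bb). Second derivatives: E_aa(-3)=-20, E_aa(-2)=16, E_aa(2)=-80; E_bb(-1)=120, E_bb(1)=-72, E_bb(4)=180.
Saddle points occur where the two diagonal entries have opposite signs: (-3, -1), (-3, 4), (-2, 1), (2, -1), (2, 4). Count: 5.

5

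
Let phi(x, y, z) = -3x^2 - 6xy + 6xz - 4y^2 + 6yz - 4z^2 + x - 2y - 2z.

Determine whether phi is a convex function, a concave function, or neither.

concave

phi is quadratic, so its Hessian is the constant matrix H = [[-6, -6, 6], [-6, -8, 6], [6, 6, -8]].
Leading principal minors: -6, 12, -24.
Signs alternate −, +, − ⇒ H ≺ 0 ⇒ concave.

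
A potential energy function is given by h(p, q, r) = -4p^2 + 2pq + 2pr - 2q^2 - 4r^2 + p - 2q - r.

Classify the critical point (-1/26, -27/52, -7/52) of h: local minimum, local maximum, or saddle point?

The Hessian is constant: H = [[-8, 2, 2], [2, -4, 0], [2, 0, -8]].
Leading principal minors: Δ₁ = -8, Δ₂ = 28, Δ₃ = -208.
The minors alternate sign starting negative (−, +, −), so H is negative definite: a local maximum.

local maximum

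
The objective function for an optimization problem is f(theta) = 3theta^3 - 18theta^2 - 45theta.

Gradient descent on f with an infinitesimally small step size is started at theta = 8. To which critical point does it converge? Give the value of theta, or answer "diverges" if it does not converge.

5

f'(theta) = 9(theta - 5)(theta + 1), so f'(8) = 243.
Gradient descent moves in the -f' direction, i.e. theta is decreasing.
The nearest critical point in that direction is theta = 5, where f'' = 54 > 0 (a local minimum). The iterate converges there.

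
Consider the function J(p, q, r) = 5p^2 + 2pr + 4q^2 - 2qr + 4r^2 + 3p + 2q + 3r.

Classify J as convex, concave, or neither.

J is quadratic, so its Hessian is the constant matrix H = [[10, 0, 2], [0, 8, -2], [2, -2, 8]].
Leading principal minors: 10, 80, 568.
All positive ⇒ H ≻ 0 ⇒ convex.

convex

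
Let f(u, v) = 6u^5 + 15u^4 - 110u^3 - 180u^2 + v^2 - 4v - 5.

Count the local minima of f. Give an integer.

2

f separates as a function of u plus a function of v, so ∇f=0 decouples.
∂f/∂u = 30u(u - 3)(u + 1)(u + 4) = 0 at u ∈ {-4, -1, 0, 3}; ∂f/∂v = 2(v - 2) = 0 at v ∈ {2}.
The Hessian is diagonal: diag(f_uu, f_vv). Second derivatives: f_uu(-4)=-2520, f_uu(-1)=360, f_uu(0)=-360, f_uu(3)=2520; f_vv(2)=2.
Local minima occur where both diagonal entries positive: (-1, 2), (3, 2). Count: 2.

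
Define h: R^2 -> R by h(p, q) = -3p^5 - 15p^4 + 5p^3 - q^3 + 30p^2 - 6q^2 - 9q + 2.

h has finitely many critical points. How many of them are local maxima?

2

h separates as a function of p plus a function of q, so ∇h=0 decouples.
∂h/∂p = -15p(p - 1)(p + 1)(p + 4) = 0 at p ∈ {-4, -1, 0, 1}; ∂h/∂q = -3(q + 1)(q + 3) = 0 at q ∈ {-3, -1}.
The Hessian is diagonal: diag(h_pp, h_qq). Second derivatives: h_pp(-4)=900, h_pp(-1)=-90, h_pp(0)=60, h_pp(1)=-150; h_qq(-3)=6, h_qq(-1)=-6.
Local maxima occur where both diagonal entries negative: (-1, -1), (1, -1). Count: 2.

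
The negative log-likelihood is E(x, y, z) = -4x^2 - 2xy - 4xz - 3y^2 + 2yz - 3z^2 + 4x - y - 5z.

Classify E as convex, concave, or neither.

concave

E is quadratic, so its Hessian is the constant matrix H = [[-8, -2, -4], [-2, -6, 2], [-4, 2, -6]].
Leading principal minors: -8, 44, -104.
Signs alternate −, +, − ⇒ H ≺ 0 ⇒ concave.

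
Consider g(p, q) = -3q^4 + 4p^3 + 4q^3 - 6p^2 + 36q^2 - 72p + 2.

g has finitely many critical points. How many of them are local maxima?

g separates as a function of p plus a function of q, so ∇g=0 decouples.
∂g/∂p = 12(p - 3)(p + 2) = 0 at p ∈ {-2, 3}; ∂g/∂q = -12q(q - 3)(q + 2) = 0 at q ∈ {-2, 0, 3}.
The Hessian is diagonal: diag(g_pp, g_qq). Second derivatives: g_pp(-2)=-60, g_pp(3)=60; g_qq(-2)=-120, g_qq(0)=72, g_qq(3)=-180.
Local maxima occur where both diagonal entries negative: (-2, -2), (-2, 3). Count: 2.

2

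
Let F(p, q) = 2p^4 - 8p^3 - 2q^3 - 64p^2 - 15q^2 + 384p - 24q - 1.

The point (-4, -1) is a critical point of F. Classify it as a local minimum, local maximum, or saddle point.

The mixed partial ∂²F/∂p∂q is 0, so the Hessian at any point is diag(F_pp, F_qq) = diag(8(3p^2 - 6p - 16), -6(2q + 5)).
At (-4, -1): H = diag(448, -18).
The eigenvalues have opposite signs, so H is indefinite: a saddle point.

saddle point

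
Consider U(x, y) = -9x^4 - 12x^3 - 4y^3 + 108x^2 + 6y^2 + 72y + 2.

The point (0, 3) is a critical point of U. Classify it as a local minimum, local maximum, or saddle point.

saddle point

The mixed partial ∂²U/∂x∂y is 0, so the Hessian at any point is diag(U_xx, U_yy) = diag(36(-3x^2 - 2x + 6), 12(-2y + 1)).
At (0, 3): H = diag(216, -60).
The eigenvalues have opposite signs, so H is indefinite: a saddle point.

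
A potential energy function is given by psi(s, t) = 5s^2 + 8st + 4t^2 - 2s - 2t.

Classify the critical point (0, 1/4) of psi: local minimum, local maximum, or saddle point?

The Hessian of psi is constant: H = [[10, 8], [8, 8]].
det(H) = 10·8 − 8² = 16.
det(H) > 0 and tr(H) = 18 > 0, so H is positive definite and the point is a local minimum.

local minimum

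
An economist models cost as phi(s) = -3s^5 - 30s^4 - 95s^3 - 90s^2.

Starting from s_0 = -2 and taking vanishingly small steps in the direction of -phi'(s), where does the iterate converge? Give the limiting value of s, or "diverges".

phi'(s) = -15s(s + 1)(s + 3)(s + 4), so phi'(-2) = -60.
Gradient descent moves in the -phi' direction, i.e. s is increasing.
The nearest critical point in that direction is s = -1, where phi'' = 90 > 0 (a local minimum). The iterate converges there.

-1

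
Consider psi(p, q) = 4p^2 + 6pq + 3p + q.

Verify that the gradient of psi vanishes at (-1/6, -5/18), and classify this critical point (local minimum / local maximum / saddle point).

∇psi = (8p + 6q + 3, 6p + 1); substituting (-1/6, -5/18) gives ∇psi = (0, 0), so (-1/6, -5/18) is indeed a critical point.
The Hessian of psi is constant: H = [[8, 6], [6, 0]].
det(H) = 8·0 − 6² = -36.
Since det(H) < 0, H is indefinite and the critical point is a saddle point.

saddle point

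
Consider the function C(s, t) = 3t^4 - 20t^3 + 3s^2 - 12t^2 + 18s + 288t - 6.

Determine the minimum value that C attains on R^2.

-449

C(s,t) separates as P(s) + Q(t) − 6, so its minimum is min P + min Q − 6.
P'(s) = 6s + 18 vanishes at s ∈ {-3}; Q'(t) = 12(t - 4)(t - 3)(t + 2) vanishes at t ∈ {-2, 3, 4}.
Local minima of P (where P''>0): P(-3)=-27. Local minima of Q: Q(-2)=-416, Q(4)=448.
So the global minimum of C is P(-3) + Q(-2) − 6 = -27 − 416 − 6 = -449, attained at (-3, -2).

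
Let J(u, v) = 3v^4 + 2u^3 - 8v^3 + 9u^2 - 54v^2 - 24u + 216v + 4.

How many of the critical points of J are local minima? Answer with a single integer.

2

J separates as a function of u plus a function of v, so ∇J=0 decouples.
∂J/∂u = 6(u - 1)(u + 4) = 0 at u ∈ {-4, 1}; ∂J/∂v = 12(v - 3)(v - 2)(v + 3) = 0 at v ∈ {-3, 2, 3}.
The Hessian is diagonal: diag(J_uu, J_vv). Second derivatives: J_uu(-4)=-30, J_uu(1)=30; J_vv(-3)=360, J_vv(2)=-60, J_vv(3)=72.
Local minima occur where both diagonal entries positive: (1, -3), (1, 3). Count: 2.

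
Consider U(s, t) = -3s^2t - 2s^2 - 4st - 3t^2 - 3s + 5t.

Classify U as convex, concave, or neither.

neither

The term -3s^2t is cubic, so the Hessian is not constant.
∂²U/∂s² = -6t - 4, which takes both signs as t varies (negative for sufficiently large t). A diagonal entry of the Hessian changing sign means the Hessian is neither positive- nor negative-semidefinite on all of R^2.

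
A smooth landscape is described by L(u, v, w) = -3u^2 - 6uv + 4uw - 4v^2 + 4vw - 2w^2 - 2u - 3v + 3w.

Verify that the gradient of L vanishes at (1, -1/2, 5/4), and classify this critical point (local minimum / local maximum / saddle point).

∇L = (-6u - 6v + 4w - 2, -6u - 8v + 4w - 3, 4u + 4v - 4w + 3); substituting (1, -1/2, 5/4) gives ∇L = (0, 0, 0), so (1, -1/2, 5/4) is indeed a critical point.
The Hessian is constant: H = [[-6, -6, 4], [-6, -8, 4], [4, 4, -4]].
Leading principal minors: Δ₁ = -6, Δ₂ = 12, Δ₃ = -16.
The minors alternate sign starting negative (−, +, −), so H is negative definite: a local maximum.

local maximum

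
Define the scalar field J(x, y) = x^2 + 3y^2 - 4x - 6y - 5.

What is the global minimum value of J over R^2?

J(x,y) separates as P(x) + Q(y) − 5, so its minimum is min P + min Q − 5.
P'(x) = 2x - 4 vanishes at x ∈ {2}; Q'(y) = 6y - 6 vanishes at y ∈ {1}.
Local minima of P (where P''>0): P(2)=-4. Local minima of Q: Q(1)=-3.
So the global minimum of J is P(2) + Q(1) − 5 = -4 − 3 − 5 = -12, attained at (2, 1).

-12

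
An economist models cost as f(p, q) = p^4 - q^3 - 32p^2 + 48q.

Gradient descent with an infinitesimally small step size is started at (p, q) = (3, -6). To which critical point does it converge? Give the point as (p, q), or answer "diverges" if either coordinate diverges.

(4, -4)

f is separable, so gradient descent decouples: p follows -∂f/∂p, q follows -∂f/∂q.
∂f/∂p = 4p(p - 4)(p + 4); at p=3 this is -84, so p increases.
∂f/∂q = -3(q - 4)(q + 4); at q=-6 this is -60, so q increases.
p converges to its nearest critical value 4 (a local min of the p-part); q converges to -4. The iterate converges to (4, -4).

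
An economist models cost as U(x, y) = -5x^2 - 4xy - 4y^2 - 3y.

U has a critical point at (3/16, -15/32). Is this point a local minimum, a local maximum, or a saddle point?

local maximum

The Hessian of U is constant: H = [[-10, -4], [-4, -8]].
det(H) = (-10)·(-8) − (-4)² = 64.
det(H) > 0 and tr(H) = -18 < 0, so H is negative definite and the point is a local maximum.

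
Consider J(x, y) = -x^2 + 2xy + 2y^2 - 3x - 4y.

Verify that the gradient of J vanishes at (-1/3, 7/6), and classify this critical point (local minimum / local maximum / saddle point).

saddle point

∇J = (-2x + 2y - 3, 2x + 4y - 4); substituting (-1/3, 7/6) gives ∇J = (0, 0), so (-1/3, 7/6) is indeed a critical point.
The Hessian of J is constant: H = [[-2, 2], [2, 4]].
det(H) = (-2)·4 − 2² = -12.
Since det(H) < 0, H is indefinite and the critical point is a saddle point.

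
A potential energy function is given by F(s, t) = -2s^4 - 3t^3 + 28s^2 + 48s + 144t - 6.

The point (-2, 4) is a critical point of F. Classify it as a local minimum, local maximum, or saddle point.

local maximum

The mixed partial ∂²F/∂s∂t is 0, so the Hessian at any point is diag(F_ss, F_tt) = diag(8(-3s^2 + 7), -18t).
At (-2, 4): H = diag(-40, -72).
Both eigenvalues are negative, so H is negative definite: a local maximum.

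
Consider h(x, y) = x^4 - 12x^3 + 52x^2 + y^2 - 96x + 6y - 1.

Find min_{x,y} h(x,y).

-74

h(x,y) separates as P(x) + Q(y) − 1, so its minimum is min P + min Q − 1.
P'(x) = 4(x - 4)(x - 3)(x - 2) vanishes at x ∈ {2, 3, 4}; Q'(y) = 2y + 6 vanishes at y ∈ {-3}.
Local minima of P (where P''>0): P(2)=-64, P(4)=-64. Local minima of Q: Q(-3)=-9.
So the global minimum of h is P(2) + Q(-3) − 1 = -64 − 9 − 1 = -74, attained at (2, -3).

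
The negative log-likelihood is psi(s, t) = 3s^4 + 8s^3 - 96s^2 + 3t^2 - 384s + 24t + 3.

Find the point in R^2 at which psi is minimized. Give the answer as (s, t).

(4, -4)

psi(s,t) separates as P(s) + Q(t) + 3, so its minimum is min P + min Q + 3.
P'(s) = 12(s - 4)(s + 2)(s + 4) vanishes at s ∈ {-4, -2, 4}; Q'(t) = 6(t + 4) vanishes at t ∈ {-4}.
Local minima of P (where P''>0): P(-4)=256, P(4)=-1792. Local minima of Q: Q(-4)=-48.
So the global minimum of psi is P(4) + Q(-4) + 3 = -1792 − 48 + 3 = -1837, attained at (4, -4).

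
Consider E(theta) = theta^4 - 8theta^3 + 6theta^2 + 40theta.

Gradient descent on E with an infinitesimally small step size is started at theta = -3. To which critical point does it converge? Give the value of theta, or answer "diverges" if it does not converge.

E'(theta) = 4(theta - 5)(theta - 2)(theta + 1), so E'(-3) = -320.
Gradient descent moves in the -E' direction, i.e. theta is increasing.
The nearest critical point in that direction is theta = -1, where E'' = 72 > 0 (a local minimum). The iterate converges there.

-1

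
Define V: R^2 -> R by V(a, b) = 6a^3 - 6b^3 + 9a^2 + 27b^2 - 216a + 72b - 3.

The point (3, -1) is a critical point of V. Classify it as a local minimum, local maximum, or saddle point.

The mixed partial ∂²V/∂a∂b is 0, so the Hessian at any point is diag(V_aa, V_bb) = diag(18(2a + 1), 18(-2b + 3)).
At (3, -1): H = diag(126, 90).
Both eigenvalues are positive, so H is positive definite: a local minimum.

local minimum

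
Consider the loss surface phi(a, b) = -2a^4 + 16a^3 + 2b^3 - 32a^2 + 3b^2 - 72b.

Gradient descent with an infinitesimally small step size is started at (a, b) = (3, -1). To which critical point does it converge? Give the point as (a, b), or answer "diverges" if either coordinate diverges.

phi is separable, so gradient descent decouples: a follows -∂phi/∂a, b follows -∂phi/∂b.
∂phi/∂a = -8a(a - 4)(a - 2); at a=3 this is 24, so a decreases.
∂phi/∂b = 6(b - 3)(b + 4); at b=-1 this is -72, so b increases.
a converges to its nearest critical value 2 (a local min of the a-part); b converges to 3. The iterate converges to (2, 3).

(2, 3)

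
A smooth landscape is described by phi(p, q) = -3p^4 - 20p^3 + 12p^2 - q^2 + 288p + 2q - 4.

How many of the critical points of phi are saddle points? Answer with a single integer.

1

phi separates as a function of p plus a function of q, so ∇phi=0 decouples.
∂phi/∂p = -12(p - 2)(p + 3)(p + 4) = 0 at p ∈ {-4, -3, 2}; ∂phi/∂q = -2(q - 1) = 0 at q ∈ {1}.
The Hessian is diagonal: diag(phi_pp, phi_qq). Second derivatives: phi_pp(-4)=-72, phi_pp(-3)=60, phi_pp(2)=-360; phi_qq(1)=-2.
Saddle points occur where the two diagonal entries have opposite signs: (-3, 1). Count: 1.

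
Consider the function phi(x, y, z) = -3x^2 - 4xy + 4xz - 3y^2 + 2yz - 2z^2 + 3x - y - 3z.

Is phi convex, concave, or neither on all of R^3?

concave

phi is quadratic, so its Hessian is the constant matrix H = [[-6, -4, 4], [-4, -6, 2], [4, 2, -4]].
Leading principal minors: -6, 20, -24.
Signs alternate −, +, − ⇒ H ≺ 0 ⇒ concave.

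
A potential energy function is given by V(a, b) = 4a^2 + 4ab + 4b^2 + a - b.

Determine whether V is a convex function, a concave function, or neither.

V is quadratic, so its Hessian is the constant matrix H = [[8, 4], [4, 8]].
det(H) = 48, tr(H) = 16.
det(H) > 0 and tr(H) > 0, so H is positive definite everywhere: convex.

convex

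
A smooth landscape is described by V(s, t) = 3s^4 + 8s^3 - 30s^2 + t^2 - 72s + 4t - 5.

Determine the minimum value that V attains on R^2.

V(s,t) separates as P(s) + Q(t) − 5, so its minimum is min P + min Q − 5.
P'(s) = 12(s - 2)(s + 1)(s + 3) vanishes at s ∈ {-3, -1, 2}; Q'(t) = 2(t + 2) vanishes at t ∈ {-2}.
Local minima of P (where P''>0): P(-3)=-27, P(2)=-152. Local minima of Q: Q(-2)=-4.
So the global minimum of V is P(2) + Q(-2) − 5 = -152 − 4 − 5 = -161, attained at (2, -2).

-161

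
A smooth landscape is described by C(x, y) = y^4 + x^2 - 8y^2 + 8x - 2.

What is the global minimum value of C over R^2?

C(x,y) separates as P(x) + Q(y) − 2, so its minimum is min P + min Q − 2.
P'(x) = 2x + 8 vanishes at x ∈ {-4}; Q'(y) = 4y(y - 2)(y + 2) vanishes at y ∈ {-2, 0, 2}.
Local minima of P (where P''>0): P(-4)=-16. Local minima of Q: Q(-2)=-16, Q(2)=-16.
So the global minimum of C is P(-4) + Q(-2) − 2 = -16 − 16 − 2 = -34, attained at (-4, -2).

-34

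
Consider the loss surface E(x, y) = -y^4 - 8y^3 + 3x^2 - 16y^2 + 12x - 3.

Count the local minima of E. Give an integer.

E separates as a function of x plus a function of y, so ∇E=0 decouples.
∂E/∂x = 6(x + 2) = 0 at x ∈ {-2}; ∂E/∂y = -4y(y + 2)(y + 4) = 0 at y ∈ {-4, -2, 0}.
The Hessian is diagonal: diag(E_xx, E_yy). Second derivatives: E_xx(-2)=6; E_yy(-4)=-32, E_yy(-2)=16, E_yy(0)=-32.
Local minima occur where both diagonal entries positive: (-2, -2). Count: 1.

1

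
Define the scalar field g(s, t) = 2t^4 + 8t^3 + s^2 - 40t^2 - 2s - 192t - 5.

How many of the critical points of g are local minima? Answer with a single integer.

g separates as a function of s plus a function of t, so ∇g=0 decouples.
∂g/∂s = 2(s - 1) = 0 at s ∈ {1}; ∂g/∂t = 8(t - 3)(t + 2)(t + 4) = 0 at t ∈ {-4, -2, 3}.
The Hessian is diagonal: diag(g_ss, g_tt). Second derivatives: g_ss(1)=2; g_tt(-4)=112, g_tt(-2)=-80, g_tt(3)=280.
Local minima occur where both diagonal entries positive: (1, -4), (1, 3). Count: 2.

2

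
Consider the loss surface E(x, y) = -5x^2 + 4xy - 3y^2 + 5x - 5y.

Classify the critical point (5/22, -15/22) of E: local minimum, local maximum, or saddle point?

local maximum

The Hessian of E is constant: H = [[-10, 4], [4, -6]].
det(H) = (-10)·(-6) − 4² = 44.
det(H) > 0 and tr(H) = -16 < 0, so H is negative definite and the point is a local maximum.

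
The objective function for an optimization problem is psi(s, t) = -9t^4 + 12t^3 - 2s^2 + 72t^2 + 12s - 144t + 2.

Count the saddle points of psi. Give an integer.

1

psi separates as a function of s plus a function of t, so ∇psi=0 decouples.
∂psi/∂s = -4(s - 3) = 0 at s ∈ {3}; ∂psi/∂t = -36(t - 2)(t - 1)(t + 2) = 0 at t ∈ {-2, 1, 2}.
The Hessian is diagonal: diag(psi_ss, psi_tt). Second derivatives: psi_ss(3)=-4; psi_tt(-2)=-432, psi_tt(1)=108, psi_tt(2)=-144.
Saddle points occur where the two diagonal entries have opposite signs: (3, 1). Count: 1.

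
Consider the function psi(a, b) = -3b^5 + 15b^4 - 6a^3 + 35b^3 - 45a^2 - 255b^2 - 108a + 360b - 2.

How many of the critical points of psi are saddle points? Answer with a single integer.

psi separates as a function of a plus a function of b, so ∇psi=0 decouples.
∂psi/∂a = -18(a + 2)(a + 3) = 0 at a ∈ {-3, -2}; ∂psi/∂b = -15(b - 4)(b - 2)(b - 1)(b + 3) = 0 at b ∈ {-3, 1, 2, 4}.
The Hessian is diagonal: diag(psi_aa, psi_bb). Second derivatives: psi_aa(-3)=18, psi_aa(-2)=-18; psi_bb(-3)=2100, psi_bb(1)=-180, psi_bb(2)=150, psi_bb(4)=-630.
Saddle points occur where the two diagonal entries have opposite signs: (-3, 1), (-3, 4), (-2, -3), (-2, 2). Count: 4.

4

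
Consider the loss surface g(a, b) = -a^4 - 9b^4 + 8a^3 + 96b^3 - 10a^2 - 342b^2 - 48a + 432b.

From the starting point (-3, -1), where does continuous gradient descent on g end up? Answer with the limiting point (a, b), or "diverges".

diverges

g is separable, so gradient descent decouples: a follows -∂g/∂a, b follows -∂g/∂b.
∂g/∂a = -4(a - 4)(a - 3)(a + 1); at a=-3 this is 336, so a decreases.
∂g/∂b = -36(b - 4)(b - 3)(b - 1); at b=-1 this is 1440, so b decreases.
The a-coordinate has no critical point in that direction and runs off to infinity.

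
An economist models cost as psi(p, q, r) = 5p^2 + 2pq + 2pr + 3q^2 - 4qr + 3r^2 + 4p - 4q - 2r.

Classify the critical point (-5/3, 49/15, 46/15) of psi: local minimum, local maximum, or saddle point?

The Hessian is constant: H = [[10, 2, 2], [2, 6, -4], [2, -4, 6]].
Leading principal minors: Δ₁ = 10, Δ₂ = 56, Δ₃ = 120.
All leading minors are positive, so H is positive definite: a local minimum.

local minimum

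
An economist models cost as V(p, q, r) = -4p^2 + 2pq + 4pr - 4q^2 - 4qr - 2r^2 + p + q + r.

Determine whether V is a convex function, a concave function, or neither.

concave

V is quadratic, so its Hessian is the constant matrix H = [[-8, 2, 4], [2, -8, -4], [4, -4, -4]].
Leading principal minors: -8, 60, -48.
Signs alternate −, +, − ⇒ H ≺ 0 ⇒ concave.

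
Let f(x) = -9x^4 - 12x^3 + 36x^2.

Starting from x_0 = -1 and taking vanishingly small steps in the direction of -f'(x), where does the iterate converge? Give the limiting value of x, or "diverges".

0

f'(x) = -36x(x - 1)(x + 2), so f'(-1) = -72.
Gradient descent moves in the -f' direction, i.e. x is increasing.
The nearest critical point in that direction is x = 0, where f'' = 72 > 0 (a local minimum). The iterate converges there.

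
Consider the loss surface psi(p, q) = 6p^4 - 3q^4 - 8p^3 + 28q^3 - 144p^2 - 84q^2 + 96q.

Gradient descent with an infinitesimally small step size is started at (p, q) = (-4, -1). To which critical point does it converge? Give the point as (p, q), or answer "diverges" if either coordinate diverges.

diverges

psi is separable, so gradient descent decouples: p follows -∂psi/∂p, q follows -∂psi/∂q.
∂psi/∂p = 24p(p - 4)(p + 3); at p=-4 this is -768, so p increases.
∂psi/∂q = -12(q - 4)(q - 2)(q - 1); at q=-1 this is 360, so q decreases.
The q-coordinate has no critical point in that direction and runs off to infinity.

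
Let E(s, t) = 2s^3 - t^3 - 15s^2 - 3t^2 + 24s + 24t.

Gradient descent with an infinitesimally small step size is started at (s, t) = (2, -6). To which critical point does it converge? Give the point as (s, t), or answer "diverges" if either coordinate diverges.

(4, -4)

E is separable, so gradient descent decouples: s follows -∂E/∂s, t follows -∂E/∂t.
∂E/∂s = 6(s - 4)(s - 1); at s=2 this is -12, so s increases.
∂E/∂t = -3(t - 2)(t + 4); at t=-6 this is -48, so t increases.
s converges to its nearest critical value 4 (a local min of the s-part); t converges to -4. The iterate converges to (4, -4).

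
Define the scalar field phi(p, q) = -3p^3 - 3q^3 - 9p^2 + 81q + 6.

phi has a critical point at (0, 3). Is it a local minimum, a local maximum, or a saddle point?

The mixed partial ∂²phi/∂p∂q is 0, so the Hessian at any point is diag(phi_pp, phi_qq) = diag(-18(p + 1), -18q).
At (0, 3): H = diag(-18, -54).
Both eigenvalues are negative, so H is negative definite: a local maximum.

local maximum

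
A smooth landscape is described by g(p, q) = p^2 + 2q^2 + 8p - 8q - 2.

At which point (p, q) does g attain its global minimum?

(-4, 2)

g(p,q) separates as A(p) + B(q) − 2, so its minimum is min A + min B − 2.
A'(p) = 2p + 8 vanishes at p ∈ {-4}; B'(q) = 4q - 8 vanishes at q ∈ {2}.
Local minima of A (where A''>0): A(-4)=-16. Local minima of B: B(2)=-8.
So the global minimum of g is A(-4) + B(2) − 2 = -16 − 8 − 2 = -26, attained at (-4, 2).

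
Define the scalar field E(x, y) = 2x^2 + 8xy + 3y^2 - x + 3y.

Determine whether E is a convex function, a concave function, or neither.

neither

E is quadratic, so its Hessian is the constant matrix H = [[4, 8], [8, 6]].
det(H) = -40, tr(H) = 10.
det(H) < 0, so H is indefinite: neither convex nor concave.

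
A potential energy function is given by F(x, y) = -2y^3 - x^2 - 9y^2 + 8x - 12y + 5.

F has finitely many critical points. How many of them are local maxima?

1

F separates as a function of x plus a function of y, so ∇F=0 decouples.
∂F/∂x = -2(x - 4) = 0 at x ∈ {4}; ∂F/∂y = -6(y + 1)(y + 2) = 0 at y ∈ {-2, -1}.
The Hessian is diagonal: diag(F_xx, F_yy). Second derivatives: F_xx(4)=-2; F_yy(-2)=6, F_yy(-1)=-6.
Local maxima occur where both diagonal entries negative: (4, -1). Count: 1.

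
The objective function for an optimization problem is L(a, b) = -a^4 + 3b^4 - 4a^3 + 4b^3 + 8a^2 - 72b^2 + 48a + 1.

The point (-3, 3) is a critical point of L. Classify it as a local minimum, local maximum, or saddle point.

saddle point

The mixed partial ∂²L/∂a∂b is 0, so the Hessian at any point is diag(L_aa, L_bb) = diag(4(-3a^2 - 6a + 4), 12(3b^2 + 2b - 12)).
At (-3, 3): H = diag(-20, 252).
The eigenvalues have opposite signs, so H is indefinite: a saddle point.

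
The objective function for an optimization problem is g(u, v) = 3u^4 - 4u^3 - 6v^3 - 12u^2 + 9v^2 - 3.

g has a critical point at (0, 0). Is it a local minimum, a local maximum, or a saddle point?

The mixed partial ∂²g/∂u∂v is 0, so the Hessian at any point is diag(g_uu, g_vv) = diag(12(3u^2 - 2u - 2), 18(-2v + 1)).
At (0, 0): H = diag(-24, 18).
The eigenvalues have opposite signs, so H is indefinite: a saddle point.

saddle point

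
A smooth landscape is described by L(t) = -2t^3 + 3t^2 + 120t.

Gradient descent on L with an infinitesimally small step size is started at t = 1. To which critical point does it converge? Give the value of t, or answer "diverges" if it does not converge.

-4

L'(t) = -6(t - 5)(t + 4), so L'(1) = 120.
Gradient descent moves in the -L' direction, i.e. t is decreasing.
The nearest critical point in that direction is t = -4, where L'' = 54 > 0 (a local minimum). The iterate converges there.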